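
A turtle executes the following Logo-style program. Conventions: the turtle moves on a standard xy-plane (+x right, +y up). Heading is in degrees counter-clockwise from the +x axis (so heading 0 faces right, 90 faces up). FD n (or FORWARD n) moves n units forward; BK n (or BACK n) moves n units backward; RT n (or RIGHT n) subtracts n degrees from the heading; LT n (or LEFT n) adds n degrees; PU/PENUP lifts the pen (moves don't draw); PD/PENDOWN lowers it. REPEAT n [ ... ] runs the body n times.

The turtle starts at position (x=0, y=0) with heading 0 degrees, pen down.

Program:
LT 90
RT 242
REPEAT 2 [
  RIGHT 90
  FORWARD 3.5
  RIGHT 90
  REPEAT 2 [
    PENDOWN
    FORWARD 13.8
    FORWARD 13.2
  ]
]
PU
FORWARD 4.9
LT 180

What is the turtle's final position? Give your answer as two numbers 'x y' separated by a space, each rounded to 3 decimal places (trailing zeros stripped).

Answer: -4.326 -2.3

Derivation:
Executing turtle program step by step:
Start: pos=(0,0), heading=0, pen down
LT 90: heading 0 -> 90
RT 242: heading 90 -> 208
REPEAT 2 [
  -- iteration 1/2 --
  RT 90: heading 208 -> 118
  FD 3.5: (0,0) -> (-1.643,3.09) [heading=118, draw]
  RT 90: heading 118 -> 28
  REPEAT 2 [
    -- iteration 1/2 --
    PD: pen down
    FD 13.8: (-1.643,3.09) -> (10.542,9.569) [heading=28, draw]
    FD 13.2: (10.542,9.569) -> (22.196,15.766) [heading=28, draw]
    -- iteration 2/2 --
    PD: pen down
    FD 13.8: (22.196,15.766) -> (34.381,22.245) [heading=28, draw]
    FD 13.2: (34.381,22.245) -> (46.036,28.442) [heading=28, draw]
  ]
  -- iteration 2/2 --
  RT 90: heading 28 -> 298
  FD 3.5: (46.036,28.442) -> (47.679,25.351) [heading=298, draw]
  RT 90: heading 298 -> 208
  REPEAT 2 [
    -- iteration 1/2 --
    PD: pen down
    FD 13.8: (47.679,25.351) -> (35.494,18.873) [heading=208, draw]
    FD 13.2: (35.494,18.873) -> (23.84,12.676) [heading=208, draw]
    -- iteration 2/2 --
    PD: pen down
    FD 13.8: (23.84,12.676) -> (11.655,6.197) [heading=208, draw]
    FD 13.2: (11.655,6.197) -> (0,0) [heading=208, draw]
  ]
]
PU: pen up
FD 4.9: (0,0) -> (-4.326,-2.3) [heading=208, move]
LT 180: heading 208 -> 28
Final: pos=(-4.326,-2.3), heading=28, 10 segment(s) drawn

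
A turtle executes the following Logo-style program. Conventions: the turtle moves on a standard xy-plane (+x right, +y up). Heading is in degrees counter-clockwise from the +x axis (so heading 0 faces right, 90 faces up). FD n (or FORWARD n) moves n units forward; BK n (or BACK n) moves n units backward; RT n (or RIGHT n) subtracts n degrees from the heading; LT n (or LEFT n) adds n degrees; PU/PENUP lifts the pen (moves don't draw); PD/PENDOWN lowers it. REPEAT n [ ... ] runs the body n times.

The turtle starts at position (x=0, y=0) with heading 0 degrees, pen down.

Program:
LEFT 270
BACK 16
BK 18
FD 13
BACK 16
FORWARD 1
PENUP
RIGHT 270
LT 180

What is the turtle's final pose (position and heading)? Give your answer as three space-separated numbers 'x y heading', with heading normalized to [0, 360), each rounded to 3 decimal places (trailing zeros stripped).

Answer: 0 36 180

Derivation:
Executing turtle program step by step:
Start: pos=(0,0), heading=0, pen down
LT 270: heading 0 -> 270
BK 16: (0,0) -> (0,16) [heading=270, draw]
BK 18: (0,16) -> (0,34) [heading=270, draw]
FD 13: (0,34) -> (0,21) [heading=270, draw]
BK 16: (0,21) -> (0,37) [heading=270, draw]
FD 1: (0,37) -> (0,36) [heading=270, draw]
PU: pen up
RT 270: heading 270 -> 0
LT 180: heading 0 -> 180
Final: pos=(0,36), heading=180, 5 segment(s) drawn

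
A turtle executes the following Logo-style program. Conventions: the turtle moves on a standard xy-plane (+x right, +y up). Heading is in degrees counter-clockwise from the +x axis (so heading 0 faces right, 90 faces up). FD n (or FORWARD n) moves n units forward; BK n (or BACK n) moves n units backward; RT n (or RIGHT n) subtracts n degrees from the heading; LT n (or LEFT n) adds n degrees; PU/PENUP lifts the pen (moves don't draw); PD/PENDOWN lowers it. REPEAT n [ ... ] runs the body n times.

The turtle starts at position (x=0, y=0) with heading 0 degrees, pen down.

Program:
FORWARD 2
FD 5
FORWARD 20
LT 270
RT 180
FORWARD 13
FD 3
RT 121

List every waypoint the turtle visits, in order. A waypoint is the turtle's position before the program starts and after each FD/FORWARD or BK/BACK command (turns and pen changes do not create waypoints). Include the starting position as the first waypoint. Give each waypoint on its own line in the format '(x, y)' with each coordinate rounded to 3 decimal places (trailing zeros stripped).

Executing turtle program step by step:
Start: pos=(0,0), heading=0, pen down
FD 2: (0,0) -> (2,0) [heading=0, draw]
FD 5: (2,0) -> (7,0) [heading=0, draw]
FD 20: (7,0) -> (27,0) [heading=0, draw]
LT 270: heading 0 -> 270
RT 180: heading 270 -> 90
FD 13: (27,0) -> (27,13) [heading=90, draw]
FD 3: (27,13) -> (27,16) [heading=90, draw]
RT 121: heading 90 -> 329
Final: pos=(27,16), heading=329, 5 segment(s) drawn
Waypoints (6 total):
(0, 0)
(2, 0)
(7, 0)
(27, 0)
(27, 13)
(27, 16)

Answer: (0, 0)
(2, 0)
(7, 0)
(27, 0)
(27, 13)
(27, 16)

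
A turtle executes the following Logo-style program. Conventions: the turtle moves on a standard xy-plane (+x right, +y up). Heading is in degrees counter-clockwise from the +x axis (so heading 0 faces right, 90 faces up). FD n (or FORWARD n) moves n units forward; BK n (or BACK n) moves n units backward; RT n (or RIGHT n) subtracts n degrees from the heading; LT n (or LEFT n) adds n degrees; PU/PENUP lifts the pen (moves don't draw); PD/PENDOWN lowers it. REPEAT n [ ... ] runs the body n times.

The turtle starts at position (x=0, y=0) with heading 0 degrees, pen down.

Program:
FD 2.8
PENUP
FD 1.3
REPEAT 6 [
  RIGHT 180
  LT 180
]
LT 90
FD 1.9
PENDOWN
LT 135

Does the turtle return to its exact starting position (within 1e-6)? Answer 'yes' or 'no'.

Executing turtle program step by step:
Start: pos=(0,0), heading=0, pen down
FD 2.8: (0,0) -> (2.8,0) [heading=0, draw]
PU: pen up
FD 1.3: (2.8,0) -> (4.1,0) [heading=0, move]
REPEAT 6 [
  -- iteration 1/6 --
  RT 180: heading 0 -> 180
  LT 180: heading 180 -> 0
  -- iteration 2/6 --
  RT 180: heading 0 -> 180
  LT 180: heading 180 -> 0
  -- iteration 3/6 --
  RT 180: heading 0 -> 180
  LT 180: heading 180 -> 0
  -- iteration 4/6 --
  RT 180: heading 0 -> 180
  LT 180: heading 180 -> 0
  -- iteration 5/6 --
  RT 180: heading 0 -> 180
  LT 180: heading 180 -> 0
  -- iteration 6/6 --
  RT 180: heading 0 -> 180
  LT 180: heading 180 -> 0
]
LT 90: heading 0 -> 90
FD 1.9: (4.1,0) -> (4.1,1.9) [heading=90, move]
PD: pen down
LT 135: heading 90 -> 225
Final: pos=(4.1,1.9), heading=225, 1 segment(s) drawn

Start position: (0, 0)
Final position: (4.1, 1.9)
Distance = 4.519; >= 1e-6 -> NOT closed

Answer: no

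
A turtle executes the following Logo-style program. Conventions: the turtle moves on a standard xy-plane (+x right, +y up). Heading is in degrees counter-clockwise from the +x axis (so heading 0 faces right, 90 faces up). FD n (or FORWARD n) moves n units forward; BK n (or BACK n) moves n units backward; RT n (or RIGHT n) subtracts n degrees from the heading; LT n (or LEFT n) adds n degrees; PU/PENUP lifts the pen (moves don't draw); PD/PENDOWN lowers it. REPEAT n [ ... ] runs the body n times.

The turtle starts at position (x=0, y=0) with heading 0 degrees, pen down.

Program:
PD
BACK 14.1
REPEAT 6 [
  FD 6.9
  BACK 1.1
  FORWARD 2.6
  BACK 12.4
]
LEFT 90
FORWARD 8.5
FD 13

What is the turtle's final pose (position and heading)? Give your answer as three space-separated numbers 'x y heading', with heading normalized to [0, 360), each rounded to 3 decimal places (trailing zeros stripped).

Executing turtle program step by step:
Start: pos=(0,0), heading=0, pen down
PD: pen down
BK 14.1: (0,0) -> (-14.1,0) [heading=0, draw]
REPEAT 6 [
  -- iteration 1/6 --
  FD 6.9: (-14.1,0) -> (-7.2,0) [heading=0, draw]
  BK 1.1: (-7.2,0) -> (-8.3,0) [heading=0, draw]
  FD 2.6: (-8.3,0) -> (-5.7,0) [heading=0, draw]
  BK 12.4: (-5.7,0) -> (-18.1,0) [heading=0, draw]
  -- iteration 2/6 --
  FD 6.9: (-18.1,0) -> (-11.2,0) [heading=0, draw]
  BK 1.1: (-11.2,0) -> (-12.3,0) [heading=0, draw]
  FD 2.6: (-12.3,0) -> (-9.7,0) [heading=0, draw]
  BK 12.4: (-9.7,0) -> (-22.1,0) [heading=0, draw]
  -- iteration 3/6 --
  FD 6.9: (-22.1,0) -> (-15.2,0) [heading=0, draw]
  BK 1.1: (-15.2,0) -> (-16.3,0) [heading=0, draw]
  FD 2.6: (-16.3,0) -> (-13.7,0) [heading=0, draw]
  BK 12.4: (-13.7,0) -> (-26.1,0) [heading=0, draw]
  -- iteration 4/6 --
  FD 6.9: (-26.1,0) -> (-19.2,0) [heading=0, draw]
  BK 1.1: (-19.2,0) -> (-20.3,0) [heading=0, draw]
  FD 2.6: (-20.3,0) -> (-17.7,0) [heading=0, draw]
  BK 12.4: (-17.7,0) -> (-30.1,0) [heading=0, draw]
  -- iteration 5/6 --
  FD 6.9: (-30.1,0) -> (-23.2,0) [heading=0, draw]
  BK 1.1: (-23.2,0) -> (-24.3,0) [heading=0, draw]
  FD 2.6: (-24.3,0) -> (-21.7,0) [heading=0, draw]
  BK 12.4: (-21.7,0) -> (-34.1,0) [heading=0, draw]
  -- iteration 6/6 --
  FD 6.9: (-34.1,0) -> (-27.2,0) [heading=0, draw]
  BK 1.1: (-27.2,0) -> (-28.3,0) [heading=0, draw]
  FD 2.6: (-28.3,0) -> (-25.7,0) [heading=0, draw]
  BK 12.4: (-25.7,0) -> (-38.1,0) [heading=0, draw]
]
LT 90: heading 0 -> 90
FD 8.5: (-38.1,0) -> (-38.1,8.5) [heading=90, draw]
FD 13: (-38.1,8.5) -> (-38.1,21.5) [heading=90, draw]
Final: pos=(-38.1,21.5), heading=90, 27 segment(s) drawn

Answer: -38.1 21.5 90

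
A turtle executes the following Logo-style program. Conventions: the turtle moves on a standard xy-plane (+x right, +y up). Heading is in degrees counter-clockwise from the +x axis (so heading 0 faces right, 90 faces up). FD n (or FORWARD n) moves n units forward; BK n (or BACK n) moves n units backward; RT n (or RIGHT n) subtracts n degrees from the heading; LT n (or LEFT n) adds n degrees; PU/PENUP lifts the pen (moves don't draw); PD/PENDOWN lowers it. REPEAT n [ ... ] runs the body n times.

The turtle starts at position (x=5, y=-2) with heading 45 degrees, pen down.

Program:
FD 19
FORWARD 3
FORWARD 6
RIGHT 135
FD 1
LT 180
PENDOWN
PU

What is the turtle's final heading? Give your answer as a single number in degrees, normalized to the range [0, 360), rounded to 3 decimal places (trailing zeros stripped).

Executing turtle program step by step:
Start: pos=(5,-2), heading=45, pen down
FD 19: (5,-2) -> (18.435,11.435) [heading=45, draw]
FD 3: (18.435,11.435) -> (20.556,13.556) [heading=45, draw]
FD 6: (20.556,13.556) -> (24.799,17.799) [heading=45, draw]
RT 135: heading 45 -> 270
FD 1: (24.799,17.799) -> (24.799,16.799) [heading=270, draw]
LT 180: heading 270 -> 90
PD: pen down
PU: pen up
Final: pos=(24.799,16.799), heading=90, 4 segment(s) drawn

Answer: 90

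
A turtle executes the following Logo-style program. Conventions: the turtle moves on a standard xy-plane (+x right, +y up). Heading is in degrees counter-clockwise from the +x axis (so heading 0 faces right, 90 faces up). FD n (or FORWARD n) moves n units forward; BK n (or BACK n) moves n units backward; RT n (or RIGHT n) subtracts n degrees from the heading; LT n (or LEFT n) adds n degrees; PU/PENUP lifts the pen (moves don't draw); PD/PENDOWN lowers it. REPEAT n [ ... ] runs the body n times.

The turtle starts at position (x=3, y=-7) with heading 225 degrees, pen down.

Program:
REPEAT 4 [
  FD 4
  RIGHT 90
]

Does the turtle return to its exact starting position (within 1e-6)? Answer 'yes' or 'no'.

Executing turtle program step by step:
Start: pos=(3,-7), heading=225, pen down
REPEAT 4 [
  -- iteration 1/4 --
  FD 4: (3,-7) -> (0.172,-9.828) [heading=225, draw]
  RT 90: heading 225 -> 135
  -- iteration 2/4 --
  FD 4: (0.172,-9.828) -> (-2.657,-7) [heading=135, draw]
  RT 90: heading 135 -> 45
  -- iteration 3/4 --
  FD 4: (-2.657,-7) -> (0.172,-4.172) [heading=45, draw]
  RT 90: heading 45 -> 315
  -- iteration 4/4 --
  FD 4: (0.172,-4.172) -> (3,-7) [heading=315, draw]
  RT 90: heading 315 -> 225
]
Final: pos=(3,-7), heading=225, 4 segment(s) drawn

Start position: (3, -7)
Final position: (3, -7)
Distance = 0; < 1e-6 -> CLOSED

Answer: yes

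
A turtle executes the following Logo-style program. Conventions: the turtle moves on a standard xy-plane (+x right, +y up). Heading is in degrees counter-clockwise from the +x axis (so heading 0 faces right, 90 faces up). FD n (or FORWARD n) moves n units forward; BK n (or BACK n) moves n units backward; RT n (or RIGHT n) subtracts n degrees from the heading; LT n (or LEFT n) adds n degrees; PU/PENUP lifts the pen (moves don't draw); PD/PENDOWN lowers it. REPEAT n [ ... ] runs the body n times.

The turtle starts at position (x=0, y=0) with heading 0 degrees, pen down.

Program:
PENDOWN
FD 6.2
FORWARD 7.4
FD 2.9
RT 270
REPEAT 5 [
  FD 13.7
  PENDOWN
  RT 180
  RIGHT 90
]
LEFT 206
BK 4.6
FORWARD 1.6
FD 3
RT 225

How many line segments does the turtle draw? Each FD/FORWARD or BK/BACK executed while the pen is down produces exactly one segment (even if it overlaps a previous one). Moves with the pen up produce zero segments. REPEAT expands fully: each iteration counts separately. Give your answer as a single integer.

Answer: 11

Derivation:
Executing turtle program step by step:
Start: pos=(0,0), heading=0, pen down
PD: pen down
FD 6.2: (0,0) -> (6.2,0) [heading=0, draw]
FD 7.4: (6.2,0) -> (13.6,0) [heading=0, draw]
FD 2.9: (13.6,0) -> (16.5,0) [heading=0, draw]
RT 270: heading 0 -> 90
REPEAT 5 [
  -- iteration 1/5 --
  FD 13.7: (16.5,0) -> (16.5,13.7) [heading=90, draw]
  PD: pen down
  RT 180: heading 90 -> 270
  RT 90: heading 270 -> 180
  -- iteration 2/5 --
  FD 13.7: (16.5,13.7) -> (2.8,13.7) [heading=180, draw]
  PD: pen down
  RT 180: heading 180 -> 0
  RT 90: heading 0 -> 270
  -- iteration 3/5 --
  FD 13.7: (2.8,13.7) -> (2.8,0) [heading=270, draw]
  PD: pen down
  RT 180: heading 270 -> 90
  RT 90: heading 90 -> 0
  -- iteration 4/5 --
  FD 13.7: (2.8,0) -> (16.5,0) [heading=0, draw]
  PD: pen down
  RT 180: heading 0 -> 180
  RT 90: heading 180 -> 90
  -- iteration 5/5 --
  FD 13.7: (16.5,0) -> (16.5,13.7) [heading=90, draw]
  PD: pen down
  RT 180: heading 90 -> 270
  RT 90: heading 270 -> 180
]
LT 206: heading 180 -> 26
BK 4.6: (16.5,13.7) -> (12.366,11.683) [heading=26, draw]
FD 1.6: (12.366,11.683) -> (13.804,12.385) [heading=26, draw]
FD 3: (13.804,12.385) -> (16.5,13.7) [heading=26, draw]
RT 225: heading 26 -> 161
Final: pos=(16.5,13.7), heading=161, 11 segment(s) drawn
Segments drawn: 11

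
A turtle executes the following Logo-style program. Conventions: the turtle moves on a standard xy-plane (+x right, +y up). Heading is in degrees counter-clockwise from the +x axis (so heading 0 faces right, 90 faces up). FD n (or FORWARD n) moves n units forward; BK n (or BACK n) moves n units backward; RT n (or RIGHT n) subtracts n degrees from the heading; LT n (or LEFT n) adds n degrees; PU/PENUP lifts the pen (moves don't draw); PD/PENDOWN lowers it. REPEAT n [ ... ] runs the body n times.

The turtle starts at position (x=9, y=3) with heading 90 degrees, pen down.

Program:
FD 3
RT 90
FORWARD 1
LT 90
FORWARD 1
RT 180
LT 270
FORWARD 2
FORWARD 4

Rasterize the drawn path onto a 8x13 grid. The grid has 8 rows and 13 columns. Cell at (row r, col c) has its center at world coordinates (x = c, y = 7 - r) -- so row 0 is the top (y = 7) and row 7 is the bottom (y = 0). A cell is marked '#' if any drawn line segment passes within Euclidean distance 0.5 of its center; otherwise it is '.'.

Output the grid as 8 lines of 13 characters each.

Segment 0: (9,3) -> (9,6)
Segment 1: (9,6) -> (10,6)
Segment 2: (10,6) -> (10,7)
Segment 3: (10,7) -> (8,7)
Segment 4: (8,7) -> (4,7)

Answer: ....#######..
.........##..
.........#...
.........#...
.........#...
.............
.............
.............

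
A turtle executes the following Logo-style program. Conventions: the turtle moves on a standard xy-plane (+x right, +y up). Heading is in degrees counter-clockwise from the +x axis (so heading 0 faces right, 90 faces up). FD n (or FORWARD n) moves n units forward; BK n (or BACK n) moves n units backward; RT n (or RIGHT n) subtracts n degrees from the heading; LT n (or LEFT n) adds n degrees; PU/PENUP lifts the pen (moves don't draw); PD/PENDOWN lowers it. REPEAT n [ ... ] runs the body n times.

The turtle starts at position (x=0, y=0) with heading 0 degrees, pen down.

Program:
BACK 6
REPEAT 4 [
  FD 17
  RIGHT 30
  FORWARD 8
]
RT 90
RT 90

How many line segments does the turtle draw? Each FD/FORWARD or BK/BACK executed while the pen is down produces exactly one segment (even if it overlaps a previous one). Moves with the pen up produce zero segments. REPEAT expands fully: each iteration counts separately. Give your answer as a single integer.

Executing turtle program step by step:
Start: pos=(0,0), heading=0, pen down
BK 6: (0,0) -> (-6,0) [heading=0, draw]
REPEAT 4 [
  -- iteration 1/4 --
  FD 17: (-6,0) -> (11,0) [heading=0, draw]
  RT 30: heading 0 -> 330
  FD 8: (11,0) -> (17.928,-4) [heading=330, draw]
  -- iteration 2/4 --
  FD 17: (17.928,-4) -> (32.651,-12.5) [heading=330, draw]
  RT 30: heading 330 -> 300
  FD 8: (32.651,-12.5) -> (36.651,-19.428) [heading=300, draw]
  -- iteration 3/4 --
  FD 17: (36.651,-19.428) -> (45.151,-34.151) [heading=300, draw]
  RT 30: heading 300 -> 270
  FD 8: (45.151,-34.151) -> (45.151,-42.151) [heading=270, draw]
  -- iteration 4/4 --
  FD 17: (45.151,-42.151) -> (45.151,-59.151) [heading=270, draw]
  RT 30: heading 270 -> 240
  FD 8: (45.151,-59.151) -> (41.151,-66.079) [heading=240, draw]
]
RT 90: heading 240 -> 150
RT 90: heading 150 -> 60
Final: pos=(41.151,-66.079), heading=60, 9 segment(s) drawn
Segments drawn: 9

Answer: 9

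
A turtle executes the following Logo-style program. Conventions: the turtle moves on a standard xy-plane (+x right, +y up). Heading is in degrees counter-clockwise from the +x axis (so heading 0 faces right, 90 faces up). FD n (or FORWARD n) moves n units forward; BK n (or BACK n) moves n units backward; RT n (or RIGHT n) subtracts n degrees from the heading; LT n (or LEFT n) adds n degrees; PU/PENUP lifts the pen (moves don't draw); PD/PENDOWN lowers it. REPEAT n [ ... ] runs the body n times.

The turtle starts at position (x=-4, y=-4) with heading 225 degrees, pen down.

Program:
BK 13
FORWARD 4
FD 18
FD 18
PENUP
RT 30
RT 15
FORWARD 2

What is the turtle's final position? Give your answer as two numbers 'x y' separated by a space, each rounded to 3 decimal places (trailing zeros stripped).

Answer: -25.092 -23.092

Derivation:
Executing turtle program step by step:
Start: pos=(-4,-4), heading=225, pen down
BK 13: (-4,-4) -> (5.192,5.192) [heading=225, draw]
FD 4: (5.192,5.192) -> (2.364,2.364) [heading=225, draw]
FD 18: (2.364,2.364) -> (-10.364,-10.364) [heading=225, draw]
FD 18: (-10.364,-10.364) -> (-23.092,-23.092) [heading=225, draw]
PU: pen up
RT 30: heading 225 -> 195
RT 15: heading 195 -> 180
FD 2: (-23.092,-23.092) -> (-25.092,-23.092) [heading=180, move]
Final: pos=(-25.092,-23.092), heading=180, 4 segment(s) drawn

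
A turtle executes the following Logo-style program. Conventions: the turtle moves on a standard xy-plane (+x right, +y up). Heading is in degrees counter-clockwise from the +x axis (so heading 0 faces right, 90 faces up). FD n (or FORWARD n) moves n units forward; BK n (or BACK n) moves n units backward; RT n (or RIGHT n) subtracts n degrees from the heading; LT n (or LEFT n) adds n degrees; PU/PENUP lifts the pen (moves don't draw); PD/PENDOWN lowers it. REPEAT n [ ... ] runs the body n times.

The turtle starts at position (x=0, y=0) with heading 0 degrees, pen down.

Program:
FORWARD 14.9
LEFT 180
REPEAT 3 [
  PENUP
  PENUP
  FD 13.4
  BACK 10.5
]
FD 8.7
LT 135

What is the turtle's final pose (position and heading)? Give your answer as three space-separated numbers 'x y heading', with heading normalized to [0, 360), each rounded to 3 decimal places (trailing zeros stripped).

Executing turtle program step by step:
Start: pos=(0,0), heading=0, pen down
FD 14.9: (0,0) -> (14.9,0) [heading=0, draw]
LT 180: heading 0 -> 180
REPEAT 3 [
  -- iteration 1/3 --
  PU: pen up
  PU: pen up
  FD 13.4: (14.9,0) -> (1.5,0) [heading=180, move]
  BK 10.5: (1.5,0) -> (12,0) [heading=180, move]
  -- iteration 2/3 --
  PU: pen up
  PU: pen up
  FD 13.4: (12,0) -> (-1.4,0) [heading=180, move]
  BK 10.5: (-1.4,0) -> (9.1,0) [heading=180, move]
  -- iteration 3/3 --
  PU: pen up
  PU: pen up
  FD 13.4: (9.1,0) -> (-4.3,0) [heading=180, move]
  BK 10.5: (-4.3,0) -> (6.2,0) [heading=180, move]
]
FD 8.7: (6.2,0) -> (-2.5,0) [heading=180, move]
LT 135: heading 180 -> 315
Final: pos=(-2.5,0), heading=315, 1 segment(s) drawn

Answer: -2.5 0 315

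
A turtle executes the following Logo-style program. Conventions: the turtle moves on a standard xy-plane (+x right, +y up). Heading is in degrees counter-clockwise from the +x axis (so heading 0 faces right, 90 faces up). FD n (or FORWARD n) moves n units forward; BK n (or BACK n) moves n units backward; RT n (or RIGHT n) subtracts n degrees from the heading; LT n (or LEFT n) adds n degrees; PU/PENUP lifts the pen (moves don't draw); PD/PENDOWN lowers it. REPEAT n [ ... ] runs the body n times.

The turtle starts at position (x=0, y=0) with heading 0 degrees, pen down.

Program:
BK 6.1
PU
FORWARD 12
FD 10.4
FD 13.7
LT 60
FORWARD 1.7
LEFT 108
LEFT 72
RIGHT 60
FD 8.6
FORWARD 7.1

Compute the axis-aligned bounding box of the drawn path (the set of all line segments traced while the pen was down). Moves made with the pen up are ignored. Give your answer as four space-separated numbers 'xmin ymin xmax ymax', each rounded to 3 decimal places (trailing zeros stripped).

Executing turtle program step by step:
Start: pos=(0,0), heading=0, pen down
BK 6.1: (0,0) -> (-6.1,0) [heading=0, draw]
PU: pen up
FD 12: (-6.1,0) -> (5.9,0) [heading=0, move]
FD 10.4: (5.9,0) -> (16.3,0) [heading=0, move]
FD 13.7: (16.3,0) -> (30,0) [heading=0, move]
LT 60: heading 0 -> 60
FD 1.7: (30,0) -> (30.85,1.472) [heading=60, move]
LT 108: heading 60 -> 168
LT 72: heading 168 -> 240
RT 60: heading 240 -> 180
FD 8.6: (30.85,1.472) -> (22.25,1.472) [heading=180, move]
FD 7.1: (22.25,1.472) -> (15.15,1.472) [heading=180, move]
Final: pos=(15.15,1.472), heading=180, 1 segment(s) drawn

Segment endpoints: x in {-6.1, 0}, y in {0}
xmin=-6.1, ymin=0, xmax=0, ymax=0

Answer: -6.1 0 0 0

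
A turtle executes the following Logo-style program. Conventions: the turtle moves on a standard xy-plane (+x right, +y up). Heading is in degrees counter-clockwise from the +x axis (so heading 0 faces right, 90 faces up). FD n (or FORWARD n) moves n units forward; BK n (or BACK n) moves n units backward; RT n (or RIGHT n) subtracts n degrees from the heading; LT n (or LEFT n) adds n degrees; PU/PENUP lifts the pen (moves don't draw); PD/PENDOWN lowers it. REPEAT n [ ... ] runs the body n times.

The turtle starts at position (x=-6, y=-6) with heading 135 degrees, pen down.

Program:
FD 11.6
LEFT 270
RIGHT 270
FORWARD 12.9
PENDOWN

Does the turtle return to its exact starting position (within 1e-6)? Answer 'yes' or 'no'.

Answer: no

Derivation:
Executing turtle program step by step:
Start: pos=(-6,-6), heading=135, pen down
FD 11.6: (-6,-6) -> (-14.202,2.202) [heading=135, draw]
LT 270: heading 135 -> 45
RT 270: heading 45 -> 135
FD 12.9: (-14.202,2.202) -> (-23.324,11.324) [heading=135, draw]
PD: pen down
Final: pos=(-23.324,11.324), heading=135, 2 segment(s) drawn

Start position: (-6, -6)
Final position: (-23.324, 11.324)
Distance = 24.5; >= 1e-6 -> NOT closed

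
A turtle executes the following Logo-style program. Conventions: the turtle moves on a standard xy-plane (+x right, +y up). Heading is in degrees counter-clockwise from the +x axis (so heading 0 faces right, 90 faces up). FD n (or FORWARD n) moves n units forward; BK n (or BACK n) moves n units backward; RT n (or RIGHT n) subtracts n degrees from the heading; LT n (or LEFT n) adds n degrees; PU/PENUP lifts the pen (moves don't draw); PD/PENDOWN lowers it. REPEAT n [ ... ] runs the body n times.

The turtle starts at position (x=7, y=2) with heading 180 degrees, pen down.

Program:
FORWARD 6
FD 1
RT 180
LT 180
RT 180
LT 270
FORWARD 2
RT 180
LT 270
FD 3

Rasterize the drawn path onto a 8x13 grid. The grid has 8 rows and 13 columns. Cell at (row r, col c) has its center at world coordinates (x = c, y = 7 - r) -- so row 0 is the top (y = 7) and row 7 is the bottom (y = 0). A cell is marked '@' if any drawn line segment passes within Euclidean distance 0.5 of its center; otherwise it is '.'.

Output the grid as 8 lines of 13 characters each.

Answer: .............
.............
.............
.............
.............
@@@@@@@@.....
@............
@@@@.........

Derivation:
Segment 0: (7,2) -> (1,2)
Segment 1: (1,2) -> (0,2)
Segment 2: (0,2) -> (-0,0)
Segment 3: (-0,0) -> (3,0)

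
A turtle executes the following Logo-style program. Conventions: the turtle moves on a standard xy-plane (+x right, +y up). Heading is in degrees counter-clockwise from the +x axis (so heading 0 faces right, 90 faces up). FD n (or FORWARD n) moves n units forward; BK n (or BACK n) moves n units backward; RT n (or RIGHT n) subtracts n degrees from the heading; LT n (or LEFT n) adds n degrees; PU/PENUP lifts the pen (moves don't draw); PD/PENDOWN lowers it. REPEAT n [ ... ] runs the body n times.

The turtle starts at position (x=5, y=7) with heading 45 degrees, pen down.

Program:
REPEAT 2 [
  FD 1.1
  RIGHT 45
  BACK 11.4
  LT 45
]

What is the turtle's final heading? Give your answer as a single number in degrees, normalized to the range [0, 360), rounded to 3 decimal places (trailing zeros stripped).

Answer: 45

Derivation:
Executing turtle program step by step:
Start: pos=(5,7), heading=45, pen down
REPEAT 2 [
  -- iteration 1/2 --
  FD 1.1: (5,7) -> (5.778,7.778) [heading=45, draw]
  RT 45: heading 45 -> 0
  BK 11.4: (5.778,7.778) -> (-5.622,7.778) [heading=0, draw]
  LT 45: heading 0 -> 45
  -- iteration 2/2 --
  FD 1.1: (-5.622,7.778) -> (-4.844,8.556) [heading=45, draw]
  RT 45: heading 45 -> 0
  BK 11.4: (-4.844,8.556) -> (-16.244,8.556) [heading=0, draw]
  LT 45: heading 0 -> 45
]
Final: pos=(-16.244,8.556), heading=45, 4 segment(s) drawn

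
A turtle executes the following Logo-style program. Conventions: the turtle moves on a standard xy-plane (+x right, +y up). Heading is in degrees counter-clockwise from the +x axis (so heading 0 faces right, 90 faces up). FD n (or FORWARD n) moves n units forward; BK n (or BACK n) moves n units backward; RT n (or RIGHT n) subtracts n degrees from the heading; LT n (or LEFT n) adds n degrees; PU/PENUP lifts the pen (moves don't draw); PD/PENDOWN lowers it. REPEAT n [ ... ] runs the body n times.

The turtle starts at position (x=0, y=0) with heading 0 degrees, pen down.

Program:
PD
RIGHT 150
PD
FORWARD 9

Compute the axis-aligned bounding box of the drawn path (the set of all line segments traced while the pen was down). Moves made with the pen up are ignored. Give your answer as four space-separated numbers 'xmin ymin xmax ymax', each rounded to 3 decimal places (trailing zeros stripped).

Executing turtle program step by step:
Start: pos=(0,0), heading=0, pen down
PD: pen down
RT 150: heading 0 -> 210
PD: pen down
FD 9: (0,0) -> (-7.794,-4.5) [heading=210, draw]
Final: pos=(-7.794,-4.5), heading=210, 1 segment(s) drawn

Segment endpoints: x in {-7.794, 0}, y in {-4.5, 0}
xmin=-7.794, ymin=-4.5, xmax=0, ymax=0

Answer: -7.794 -4.5 0 0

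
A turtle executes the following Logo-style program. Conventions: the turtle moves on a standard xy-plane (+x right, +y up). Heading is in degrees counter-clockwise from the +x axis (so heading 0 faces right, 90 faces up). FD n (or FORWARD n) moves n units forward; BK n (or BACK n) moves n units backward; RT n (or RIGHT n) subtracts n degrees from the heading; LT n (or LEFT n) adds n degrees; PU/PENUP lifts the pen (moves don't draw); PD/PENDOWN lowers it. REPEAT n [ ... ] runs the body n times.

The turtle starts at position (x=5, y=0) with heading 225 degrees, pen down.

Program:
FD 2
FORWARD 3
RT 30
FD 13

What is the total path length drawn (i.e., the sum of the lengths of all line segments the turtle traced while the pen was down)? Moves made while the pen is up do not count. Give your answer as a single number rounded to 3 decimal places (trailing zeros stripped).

Executing turtle program step by step:
Start: pos=(5,0), heading=225, pen down
FD 2: (5,0) -> (3.586,-1.414) [heading=225, draw]
FD 3: (3.586,-1.414) -> (1.464,-3.536) [heading=225, draw]
RT 30: heading 225 -> 195
FD 13: (1.464,-3.536) -> (-11.093,-6.9) [heading=195, draw]
Final: pos=(-11.093,-6.9), heading=195, 3 segment(s) drawn

Segment lengths:
  seg 1: (5,0) -> (3.586,-1.414), length = 2
  seg 2: (3.586,-1.414) -> (1.464,-3.536), length = 3
  seg 3: (1.464,-3.536) -> (-11.093,-6.9), length = 13
Total = 18

Answer: 18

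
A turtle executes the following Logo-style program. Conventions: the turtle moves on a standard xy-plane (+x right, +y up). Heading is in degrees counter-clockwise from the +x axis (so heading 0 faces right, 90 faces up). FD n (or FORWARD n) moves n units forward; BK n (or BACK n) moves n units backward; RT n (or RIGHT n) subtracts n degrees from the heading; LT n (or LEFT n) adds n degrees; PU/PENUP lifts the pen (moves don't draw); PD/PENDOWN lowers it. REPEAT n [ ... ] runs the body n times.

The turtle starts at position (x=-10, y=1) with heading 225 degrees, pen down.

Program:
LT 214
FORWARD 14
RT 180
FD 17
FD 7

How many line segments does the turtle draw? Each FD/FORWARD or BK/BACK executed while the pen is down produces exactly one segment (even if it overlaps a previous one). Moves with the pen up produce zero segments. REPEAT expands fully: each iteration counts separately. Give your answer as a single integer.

Executing turtle program step by step:
Start: pos=(-10,1), heading=225, pen down
LT 214: heading 225 -> 79
FD 14: (-10,1) -> (-7.329,14.743) [heading=79, draw]
RT 180: heading 79 -> 259
FD 17: (-7.329,14.743) -> (-10.572,-1.945) [heading=259, draw]
FD 7: (-10.572,-1.945) -> (-11.908,-8.816) [heading=259, draw]
Final: pos=(-11.908,-8.816), heading=259, 3 segment(s) drawn
Segments drawn: 3

Answer: 3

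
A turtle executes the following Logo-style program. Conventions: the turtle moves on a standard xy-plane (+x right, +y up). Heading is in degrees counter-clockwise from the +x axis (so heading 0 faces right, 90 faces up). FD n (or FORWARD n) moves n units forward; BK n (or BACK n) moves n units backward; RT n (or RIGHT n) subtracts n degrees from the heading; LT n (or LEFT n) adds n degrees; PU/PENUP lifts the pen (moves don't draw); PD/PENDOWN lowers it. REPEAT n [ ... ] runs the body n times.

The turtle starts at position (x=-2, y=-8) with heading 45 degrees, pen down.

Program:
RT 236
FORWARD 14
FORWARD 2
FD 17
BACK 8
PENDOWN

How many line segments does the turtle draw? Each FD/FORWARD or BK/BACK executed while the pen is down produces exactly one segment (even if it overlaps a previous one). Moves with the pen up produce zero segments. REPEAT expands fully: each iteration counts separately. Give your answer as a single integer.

Answer: 4

Derivation:
Executing turtle program step by step:
Start: pos=(-2,-8), heading=45, pen down
RT 236: heading 45 -> 169
FD 14: (-2,-8) -> (-15.743,-5.329) [heading=169, draw]
FD 2: (-15.743,-5.329) -> (-17.706,-4.947) [heading=169, draw]
FD 17: (-17.706,-4.947) -> (-34.394,-1.703) [heading=169, draw]
BK 8: (-34.394,-1.703) -> (-26.541,-3.23) [heading=169, draw]
PD: pen down
Final: pos=(-26.541,-3.23), heading=169, 4 segment(s) drawn
Segments drawn: 4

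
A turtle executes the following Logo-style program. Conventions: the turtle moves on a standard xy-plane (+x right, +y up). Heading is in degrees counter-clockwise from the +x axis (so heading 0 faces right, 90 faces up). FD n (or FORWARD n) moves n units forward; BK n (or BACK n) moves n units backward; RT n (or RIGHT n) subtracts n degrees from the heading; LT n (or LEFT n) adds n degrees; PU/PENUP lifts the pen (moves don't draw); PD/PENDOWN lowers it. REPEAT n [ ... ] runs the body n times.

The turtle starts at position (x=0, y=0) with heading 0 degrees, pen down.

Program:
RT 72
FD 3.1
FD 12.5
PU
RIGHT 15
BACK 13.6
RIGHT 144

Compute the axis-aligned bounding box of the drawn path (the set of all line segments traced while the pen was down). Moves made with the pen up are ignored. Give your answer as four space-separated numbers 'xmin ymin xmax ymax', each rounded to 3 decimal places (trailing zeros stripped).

Executing turtle program step by step:
Start: pos=(0,0), heading=0, pen down
RT 72: heading 0 -> 288
FD 3.1: (0,0) -> (0.958,-2.948) [heading=288, draw]
FD 12.5: (0.958,-2.948) -> (4.821,-14.836) [heading=288, draw]
PU: pen up
RT 15: heading 288 -> 273
BK 13.6: (4.821,-14.836) -> (4.109,-1.255) [heading=273, move]
RT 144: heading 273 -> 129
Final: pos=(4.109,-1.255), heading=129, 2 segment(s) drawn

Segment endpoints: x in {0, 0.958, 4.821}, y in {-14.836, -2.948, 0}
xmin=0, ymin=-14.836, xmax=4.821, ymax=0

Answer: 0 -14.836 4.821 0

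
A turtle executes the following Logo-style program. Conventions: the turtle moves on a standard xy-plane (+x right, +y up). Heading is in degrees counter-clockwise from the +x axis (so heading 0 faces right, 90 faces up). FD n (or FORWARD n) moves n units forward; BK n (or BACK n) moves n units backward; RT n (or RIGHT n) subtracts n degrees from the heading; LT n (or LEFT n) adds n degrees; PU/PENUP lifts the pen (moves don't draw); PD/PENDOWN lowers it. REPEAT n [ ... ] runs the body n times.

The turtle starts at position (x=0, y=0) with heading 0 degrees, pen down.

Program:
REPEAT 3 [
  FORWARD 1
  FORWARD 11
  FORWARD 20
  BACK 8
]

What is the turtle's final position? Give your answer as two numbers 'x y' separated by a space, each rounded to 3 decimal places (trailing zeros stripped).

Executing turtle program step by step:
Start: pos=(0,0), heading=0, pen down
REPEAT 3 [
  -- iteration 1/3 --
  FD 1: (0,0) -> (1,0) [heading=0, draw]
  FD 11: (1,0) -> (12,0) [heading=0, draw]
  FD 20: (12,0) -> (32,0) [heading=0, draw]
  BK 8: (32,0) -> (24,0) [heading=0, draw]
  -- iteration 2/3 --
  FD 1: (24,0) -> (25,0) [heading=0, draw]
  FD 11: (25,0) -> (36,0) [heading=0, draw]
  FD 20: (36,0) -> (56,0) [heading=0, draw]
  BK 8: (56,0) -> (48,0) [heading=0, draw]
  -- iteration 3/3 --
  FD 1: (48,0) -> (49,0) [heading=0, draw]
  FD 11: (49,0) -> (60,0) [heading=0, draw]
  FD 20: (60,0) -> (80,0) [heading=0, draw]
  BK 8: (80,0) -> (72,0) [heading=0, draw]
]
Final: pos=(72,0), heading=0, 12 segment(s) drawn

Answer: 72 0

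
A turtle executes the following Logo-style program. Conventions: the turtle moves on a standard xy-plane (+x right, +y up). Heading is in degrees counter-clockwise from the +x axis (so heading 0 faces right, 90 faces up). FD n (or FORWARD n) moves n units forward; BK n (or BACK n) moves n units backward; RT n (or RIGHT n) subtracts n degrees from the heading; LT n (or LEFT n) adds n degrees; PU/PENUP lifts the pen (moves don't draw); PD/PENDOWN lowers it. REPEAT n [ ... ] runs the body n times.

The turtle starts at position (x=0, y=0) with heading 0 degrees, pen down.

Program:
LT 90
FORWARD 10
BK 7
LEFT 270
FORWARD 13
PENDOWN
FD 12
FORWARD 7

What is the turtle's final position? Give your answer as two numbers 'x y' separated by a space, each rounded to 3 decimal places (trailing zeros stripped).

Answer: 32 3

Derivation:
Executing turtle program step by step:
Start: pos=(0,0), heading=0, pen down
LT 90: heading 0 -> 90
FD 10: (0,0) -> (0,10) [heading=90, draw]
BK 7: (0,10) -> (0,3) [heading=90, draw]
LT 270: heading 90 -> 0
FD 13: (0,3) -> (13,3) [heading=0, draw]
PD: pen down
FD 12: (13,3) -> (25,3) [heading=0, draw]
FD 7: (25,3) -> (32,3) [heading=0, draw]
Final: pos=(32,3), heading=0, 5 segment(s) drawn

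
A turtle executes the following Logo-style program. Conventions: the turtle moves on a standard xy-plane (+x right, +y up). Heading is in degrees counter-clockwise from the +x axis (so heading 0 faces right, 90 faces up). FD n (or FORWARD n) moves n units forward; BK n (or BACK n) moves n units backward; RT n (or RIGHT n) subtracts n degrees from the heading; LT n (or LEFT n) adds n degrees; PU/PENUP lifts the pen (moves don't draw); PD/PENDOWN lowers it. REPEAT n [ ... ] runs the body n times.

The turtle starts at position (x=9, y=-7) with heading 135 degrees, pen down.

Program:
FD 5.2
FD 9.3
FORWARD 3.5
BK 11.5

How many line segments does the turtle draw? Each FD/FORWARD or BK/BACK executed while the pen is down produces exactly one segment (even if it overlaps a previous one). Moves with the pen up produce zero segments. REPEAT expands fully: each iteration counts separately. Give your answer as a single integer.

Executing turtle program step by step:
Start: pos=(9,-7), heading=135, pen down
FD 5.2: (9,-7) -> (5.323,-3.323) [heading=135, draw]
FD 9.3: (5.323,-3.323) -> (-1.253,3.253) [heading=135, draw]
FD 3.5: (-1.253,3.253) -> (-3.728,5.728) [heading=135, draw]
BK 11.5: (-3.728,5.728) -> (4.404,-2.404) [heading=135, draw]
Final: pos=(4.404,-2.404), heading=135, 4 segment(s) drawn
Segments drawn: 4

Answer: 4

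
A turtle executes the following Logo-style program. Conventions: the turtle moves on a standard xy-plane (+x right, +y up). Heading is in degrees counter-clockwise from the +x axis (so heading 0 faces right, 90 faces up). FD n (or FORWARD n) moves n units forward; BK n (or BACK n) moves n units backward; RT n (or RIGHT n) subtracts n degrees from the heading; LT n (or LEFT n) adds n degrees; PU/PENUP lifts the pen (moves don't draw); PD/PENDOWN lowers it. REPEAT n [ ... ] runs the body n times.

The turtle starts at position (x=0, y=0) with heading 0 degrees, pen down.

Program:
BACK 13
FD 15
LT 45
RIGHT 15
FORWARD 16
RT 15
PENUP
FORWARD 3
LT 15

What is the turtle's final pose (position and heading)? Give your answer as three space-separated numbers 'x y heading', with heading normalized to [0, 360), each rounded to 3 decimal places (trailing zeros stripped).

Executing turtle program step by step:
Start: pos=(0,0), heading=0, pen down
BK 13: (0,0) -> (-13,0) [heading=0, draw]
FD 15: (-13,0) -> (2,0) [heading=0, draw]
LT 45: heading 0 -> 45
RT 15: heading 45 -> 30
FD 16: (2,0) -> (15.856,8) [heading=30, draw]
RT 15: heading 30 -> 15
PU: pen up
FD 3: (15.856,8) -> (18.754,8.776) [heading=15, move]
LT 15: heading 15 -> 30
Final: pos=(18.754,8.776), heading=30, 3 segment(s) drawn

Answer: 18.754 8.776 30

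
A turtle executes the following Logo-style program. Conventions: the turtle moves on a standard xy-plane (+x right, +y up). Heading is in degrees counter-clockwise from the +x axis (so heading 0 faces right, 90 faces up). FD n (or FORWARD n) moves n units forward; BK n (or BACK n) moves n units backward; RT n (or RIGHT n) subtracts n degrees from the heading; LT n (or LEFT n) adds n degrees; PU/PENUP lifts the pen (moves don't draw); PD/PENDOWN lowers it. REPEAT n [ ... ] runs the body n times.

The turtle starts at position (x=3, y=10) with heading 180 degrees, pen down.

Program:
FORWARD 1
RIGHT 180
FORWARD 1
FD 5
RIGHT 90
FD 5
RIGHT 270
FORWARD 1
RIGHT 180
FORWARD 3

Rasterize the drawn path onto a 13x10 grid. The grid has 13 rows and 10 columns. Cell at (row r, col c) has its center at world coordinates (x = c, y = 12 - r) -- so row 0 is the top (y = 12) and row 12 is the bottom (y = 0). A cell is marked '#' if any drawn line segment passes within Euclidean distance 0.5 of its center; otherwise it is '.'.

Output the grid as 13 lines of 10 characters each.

Answer: ..........
..........
..#######.
........#.
........#.
........#.
........#.
......####
..........
..........
..........
..........
..........

Derivation:
Segment 0: (3,10) -> (2,10)
Segment 1: (2,10) -> (3,10)
Segment 2: (3,10) -> (8,10)
Segment 3: (8,10) -> (8,5)
Segment 4: (8,5) -> (9,5)
Segment 5: (9,5) -> (6,5)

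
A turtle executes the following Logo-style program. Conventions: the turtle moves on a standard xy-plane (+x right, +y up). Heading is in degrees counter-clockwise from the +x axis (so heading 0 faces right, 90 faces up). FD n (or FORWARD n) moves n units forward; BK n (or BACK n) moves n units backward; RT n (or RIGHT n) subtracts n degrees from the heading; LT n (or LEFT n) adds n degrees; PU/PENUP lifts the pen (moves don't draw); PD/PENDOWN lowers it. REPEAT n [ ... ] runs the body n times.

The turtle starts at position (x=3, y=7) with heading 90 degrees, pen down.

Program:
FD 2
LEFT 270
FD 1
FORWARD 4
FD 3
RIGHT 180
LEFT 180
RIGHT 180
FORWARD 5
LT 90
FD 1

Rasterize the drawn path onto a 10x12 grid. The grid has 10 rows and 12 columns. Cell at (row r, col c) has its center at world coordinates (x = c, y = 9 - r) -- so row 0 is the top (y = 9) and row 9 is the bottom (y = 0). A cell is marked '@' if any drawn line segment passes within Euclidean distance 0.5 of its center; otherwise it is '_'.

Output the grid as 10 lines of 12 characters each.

Answer: ___@@@@@@@@@
___@__@_____
___@________
____________
____________
____________
____________
____________
____________
____________

Derivation:
Segment 0: (3,7) -> (3,9)
Segment 1: (3,9) -> (4,9)
Segment 2: (4,9) -> (8,9)
Segment 3: (8,9) -> (11,9)
Segment 4: (11,9) -> (6,9)
Segment 5: (6,9) -> (6,8)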